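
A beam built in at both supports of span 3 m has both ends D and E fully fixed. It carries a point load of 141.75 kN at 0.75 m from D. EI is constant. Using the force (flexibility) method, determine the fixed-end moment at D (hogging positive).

Release both end moments; the primary structure is a simply-supported span DE with redundants M_D and M_E.
End rotations of the released simple span under the applied load (×1/EI):
  at D: point load 141.75 at a = 0.75: Pab(L + b)/(6LEI) = 69.77/EI
  at E: point load 141.75 at a = 0.75: Pab(L + a)/(6LEI) = 49.83/EI
  θ_D0 = 69.77/EI,  θ_E0 = 49.83/EI
Flexibility coefficients: a unit moment at one end gives L/(3EI) there and L/(6EI) at the far end, so f₁₁ = f₂₂ = 1/EI and f₁₂ = f₂₁ = 0.5/EI.
Compatibility — zero rotation at each built-in end:
  1 M_D + 0.5 M_E = 69.77
  0.5 M_D + 1 M_E = 49.83
Solving the pair gives M_D = 59.8 kN·m and M_E = 19.93 kN·m (hogging).

M_D = 59.8 kN·m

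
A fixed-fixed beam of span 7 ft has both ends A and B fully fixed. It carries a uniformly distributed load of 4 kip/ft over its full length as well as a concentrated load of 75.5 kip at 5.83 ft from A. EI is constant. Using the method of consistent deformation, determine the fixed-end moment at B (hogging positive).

M_B = 77.61 kip·ft

Release both end moments; the primary structure is a simply-supported span AB with redundants M_A and M_B.
Simple-span end rotations at A and B under the given loads:
  at A: UDL 4: wL³/(24EI) = 57.17/EI
  at B: UDL 4: wL³/(24EI) = 57.17/EI
  at A: point load 75.5 at a = 5.83: Pab(L + b)/(6LEI) = 100.2/EI
  at B: point load 75.5 at a = 5.83: Pab(L + a)/(6LEI) = 157.3/EI
  θ_A0 = 157.3/EI,  θ_B0 = 214.5/EI
Flexibility coefficients: a unit moment at one end gives L/(3EI) there and L/(6EI) at the far end, so f₁₁ = f₂₂ = 2.333/EI and f₁₂ = f₂₁ = 1.167/EI.
Compatibility — zero rotation at each built-in end:
  2.333 M_A + 1.167 M_B = 157.3
  1.167 M_A + 2.333 M_B = 214.5
Solving the pair gives M_A = 28.63 kip·ft and M_B = 77.61 kip·ft (hogging).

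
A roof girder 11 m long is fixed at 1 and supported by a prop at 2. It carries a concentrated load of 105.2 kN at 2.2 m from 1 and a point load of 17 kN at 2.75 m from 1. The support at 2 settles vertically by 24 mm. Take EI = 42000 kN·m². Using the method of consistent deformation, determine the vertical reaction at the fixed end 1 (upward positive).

Take the reaction at 2 as the redundant and release it; the primary structure is a cantilever fixed at 1.
Free-end deflection of the primary structure under the applied loading (downward +):
  point load 105.2 at a = 2.2: Pa²(3L − a)/(6EI) = 2614/EI
  point load 17 at a = 2.75: Pa²(3L − a)/(6EI) = 648.2/EI
  δ_0 = 3262/EI
Tip deflection under a unit load at 2: L³/(3EI) = 443.7/EI.
With EI = 42000 kN·m²: δ_0 = 0.077664 m and δ_{22} = 0.010563 m/kN.
Compatibility — the beam at 2 must follow the support down by 0.024 m: δ_0 − R_2·δ_{22} = 0.024, so R_2 = (0.077664 − 0.024)/0.010563 = 5.08 kN.
Vertical equilibrium: R_1 = ΣP − R_2 = 122.2 − 5.08 = 117.1 kN.

R_1 = 117.1 kN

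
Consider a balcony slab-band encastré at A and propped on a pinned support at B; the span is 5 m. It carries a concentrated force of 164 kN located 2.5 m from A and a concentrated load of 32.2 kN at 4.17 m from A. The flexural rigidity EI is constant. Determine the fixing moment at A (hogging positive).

Take the reaction at B as the redundant and release it; the primary structure is a cantilever fixed at A.
Downward deflection at the released point B due to the loads:
  point load 164 at a = 2.5: Pa²(3L − a)/(6EI) = 2135/EI
  point load 32.2 at a = 4.17: Pa²(3L − a)/(6EI) = 1011/EI
  δ_0 = 3146/EI
Tip deflection under a unit load at B: L³/(3EI) = 41.67/EI.
Compatibility at B: δ_0 − R_B·δ_{BB} = 0, so R_B = 3146/41.67 = 75.51 kN.
Moment equilibrium about A: M_A = Σ(load moments about A) − R_B·L = 544.3 − 75.51×5 = 166.7 kN·m.

M_A = 166.7 kN·m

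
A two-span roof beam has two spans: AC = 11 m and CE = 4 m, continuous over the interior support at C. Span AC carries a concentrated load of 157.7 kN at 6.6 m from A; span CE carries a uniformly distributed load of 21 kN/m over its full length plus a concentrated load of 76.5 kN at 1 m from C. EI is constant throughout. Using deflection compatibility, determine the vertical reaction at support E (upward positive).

Take M_C as the redundant. Released structure: two simple spans AC and CE with a hinge at C.
Discontinuity in slope at C on the released structure — sum the simple-span end rotations:
  span AC: point load 157.7 at a = 6.6: Pab(L + a)/(6LEI) = 1221/EI
  span CE: UDL 21: wL³/(24EI) = 56/EI
  span CE: point load 76.5 at a = 1: Pab(L + b)/(6LEI) = 66.94/EI
  relative rotation θ_0 = (1221 + 122.9)/EI = 1344/EI
A unit hogging moment at C produces rotation L₁/(3EI) + L₂/(3EI) = 5/EI.
Slope continuity at C: θ_0 = M_C·5/EI, so M_C = 1344/5 = 268.8 kN·m (hogging).
Span CE, ΣM about E: R_C^{CE}·4 = 397.5 + 268.8, so R_C^{CE} = 166.6 kN and R_E = 160.5 − 166.6 = -6.083 kN.

R_E = -6.083 kN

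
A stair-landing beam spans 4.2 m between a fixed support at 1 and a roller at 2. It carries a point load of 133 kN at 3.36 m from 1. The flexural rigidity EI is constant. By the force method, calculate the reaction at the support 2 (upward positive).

R_2 = 93.63 kN

Remove the prop at 2; the released (primary) structure is a cantilever built in at 1.
Primary-structure tip deflection at 2 by superposition:
  point load 133 at a = 3.36: Pa²(3L − a)/(6EI) = 2312/EI
Flexibility coefficient — unit upward force at 2: δ_{22} = L³/(3EI) = 24.7/EI.
Compatibility at 2: δ_0 − R_2·δ_{22} = 0, so R_2 = 2312/24.7 = 93.63 kN.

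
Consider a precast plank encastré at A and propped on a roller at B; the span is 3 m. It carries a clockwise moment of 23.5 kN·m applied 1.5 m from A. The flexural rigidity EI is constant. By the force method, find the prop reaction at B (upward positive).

Release the roller at B. Primary structure: cantilever fixed at A.
Downward deflection at the released point B due to the loads:
  clockwise couple 23.5 at a = 1.5: M₀a(2L − a)/(2EI) = 79.31/EI
Flexibility coefficient — unit upward force at B: δ_{BB} = L³/(3EI) = 9/EI.
Compatibility at B: δ_0 − R_B·δ_{BB} = 0, so R_B = 79.31/9 = 8.812 kN.

R_B = 8.812 kN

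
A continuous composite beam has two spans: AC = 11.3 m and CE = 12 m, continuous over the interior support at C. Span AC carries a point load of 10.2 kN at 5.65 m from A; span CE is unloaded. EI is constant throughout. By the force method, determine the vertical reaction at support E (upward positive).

Insert a hinge at C; M_C is the redundant, and each span becomes simply supported.
Rotations at C on the released spans (each span's end-slope, ×1/EI):
  span AC: point load 10.2 at a = 5.65: Pab(L + a)/(6LEI) = 81.4/EI
  relative rotation θ_0 = (81.4 + 0)/EI = 81.4/EI
A unit hogging moment at C produces rotation L₁/(3EI) + L₂/(3EI) = 7.767/EI.
Compatibility: M_C·(L₁+L₂)/(3EI) = θ_0, giving M_C = 10.48 kN·m (hogging).
Span CE, ΣM about E: R_C^{CE}·12 = 0 + 10.48, so R_C^{CE} = 0.8734 kN and R_E = 0 − 0.8734 = -0.8734 kN.

R_E = -0.8734 kN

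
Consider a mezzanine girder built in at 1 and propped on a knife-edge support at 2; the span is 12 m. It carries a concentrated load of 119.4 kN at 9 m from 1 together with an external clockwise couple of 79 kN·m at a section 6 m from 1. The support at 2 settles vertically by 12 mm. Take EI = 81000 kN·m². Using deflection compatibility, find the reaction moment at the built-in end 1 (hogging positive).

M_1 = 178.3 kN·m

Release the roller at 2. Primary structure: cantilever fixed at 1.
Primary-structure tip deflection at 2 by superposition:
  point load 119.4 at a = 9: Pa²(3L − a)/(6EI) = 43521/EI
  clockwise couple 79 at a = 6: M₀a(2L − a)/(2EI) = 4266/EI
  δ_0 = 47787/EI
Tip deflection under a unit load at 2: L³/(3EI) = 576/EI.
With EI = 81000 kN·m²: δ_0 = 0.58997 m and δ_{22} = 0.007111 m/kN.
Compatibility — the beam at 2 must follow the support down by 0.012 m: δ_0 − R_2·δ_{22} = 0.012, so R_2 = (0.58997 − 0.012)/0.007111 = 81.28 kN.
Moment equilibrium about 1: M_1 = Σ(load moments about 1) − R_2·L = 1154 − 81.28×12 = 178.3 kN·m.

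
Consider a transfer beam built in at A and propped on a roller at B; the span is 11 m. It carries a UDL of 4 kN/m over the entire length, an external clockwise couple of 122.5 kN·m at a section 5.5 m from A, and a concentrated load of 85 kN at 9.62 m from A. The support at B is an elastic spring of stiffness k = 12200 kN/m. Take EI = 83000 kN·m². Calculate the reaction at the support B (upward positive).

Release the roller at B. Primary structure: cantilever fixed at A.
Downward deflection at the released point B due to the loads:
  UDL 4: wL⁴/(8EI) = 7320/EI
  clockwise couple 122.5 at a = 5.5: M₀a(2L − a)/(2EI) = 5558/EI
  point load 85 at a = 9.62: Pa²(3L − a)/(6EI) = 30652/EI
  δ_0 = 43531/EI
Tip deflection under a unit load at B: L³/(3EI) = 443.7/EI.
With EI = 83000 kN·m²: δ_0 = 0.52447 m and δ_{BB} = 0.005345 m/kN.
Compatibility — the spring shortens by R_B/k under the reaction it provides: δ_0 − R_B·δ_{BB} = R_B/k. With 1/k = 0.000082 m/kN, R_B = δ_0 / (δ_{BB} + 1/k) = 0.52447 / (0.005345 + 0.000082) = 96.64 kN.

R_B = 96.64 kN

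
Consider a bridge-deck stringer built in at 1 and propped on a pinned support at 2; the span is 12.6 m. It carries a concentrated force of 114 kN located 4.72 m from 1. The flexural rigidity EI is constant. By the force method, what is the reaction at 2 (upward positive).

Remove the prop at 2; the released (primary) structure is a cantilever built in at 1.
Primary-structure tip deflection at 2 by superposition:
  point load 114 at a = 4.72: Pa²(3L − a)/(6EI) = 14002/EI
Flexibility coefficient — unit upward force at 2: δ_{22} = L³/(3EI) = 666.8/EI.
Compatibility at 2: δ_0 − R_2·δ_{22} = 0, so R_2 = 14002/666.8 = 21 kN.

R_2 = 21 kN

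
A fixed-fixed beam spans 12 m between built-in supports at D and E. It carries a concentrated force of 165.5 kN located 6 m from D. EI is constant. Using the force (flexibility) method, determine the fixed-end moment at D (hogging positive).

Release both end moments; the primary structure is a simply-supported span DE with redundants M_D and M_E.
On the primary (simply-supported) span, the end slopes from the loading are:
  at D: point load 165.5 at a = 6: Pab(L + b)/(6LEI) = 1490/EI
  at E: point load 165.5 at a = 6: Pab(L + a)/(6LEI) = 1490/EI
  θ_D0 = 1490/EI,  θ_E0 = 1490/EI
Flexibility coefficients: a unit moment at one end gives L/(3EI) there and L/(6EI) at the far end, so f₁₁ = f₂₂ = 4/EI and f₁₂ = f₂₁ = 2/EI.
Compatibility — zero rotation at each built-in end:
  4 M_D + 2 M_E = 1490
  2 M_D + 4 M_E = 1490
Solving the pair gives M_D = 248.2 kN·m and M_E = 248.2 kN·m (hogging).

M_D = 248.2 kN·m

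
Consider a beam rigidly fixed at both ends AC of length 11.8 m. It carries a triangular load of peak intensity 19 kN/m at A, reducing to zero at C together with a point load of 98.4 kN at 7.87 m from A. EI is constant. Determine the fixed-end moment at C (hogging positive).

M_C = 260.2 kN·m

Take the two fixed-end moments M_A, M_C as redundants; the released structure is the simple span AC.
Simple-span end rotations at A and C under the given loads:
  at A: triangular load, peak 19: w₀L³/(45EI) = 693.7/EI
  at C: triangular load, peak 19: 7w₀L³/(360EI) = 607/EI
  at A: point load 98.4 at a = 7.87: Pab(L + b)/(6LEI) = 676.2/EI
  at C: point load 98.4 at a = 7.87: Pab(L + a)/(6LEI) = 845.5/EI
  θ_A0 = 1370/EI,  θ_C0 = 1453/EI
Flexibility coefficients: a unit moment at one end gives L/(3EI) there and L/(6EI) at the far end, so f₁₁ = f₂₂ = 3.933/EI and f₁₂ = f₂₁ = 1.967/EI.
Compatibility — zero rotation at each built-in end:
  3.933 M_A + 1.967 M_C = 1370
  1.967 M_A + 3.933 M_C = 1453
Solving the pair gives M_A = 218.2 kN·m and M_C = 260.2 kN·m (hogging).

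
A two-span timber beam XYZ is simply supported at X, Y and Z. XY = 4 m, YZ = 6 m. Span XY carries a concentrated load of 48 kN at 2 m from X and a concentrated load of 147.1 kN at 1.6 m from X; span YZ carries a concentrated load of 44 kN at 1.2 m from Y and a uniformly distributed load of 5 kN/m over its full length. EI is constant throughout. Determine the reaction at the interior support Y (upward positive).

R_Y = 170.6 kN

Take M_Y as the redundant. Released structure: two simple spans XY and YZ with a hinge at Y.
End slopes at the hinge Y, treating each span as simply supported:
  span XY: point load 48 at a = 2: Pab(L + a)/(6LEI) = 48/EI
  span XY: point load 147.1 at a = 1.6: Pab(L + a)/(6LEI) = 131.8/EI
  span YZ: point load 44 at a = 1.2: Pab(L + b)/(6LEI) = 76.03/EI
  span YZ: UDL 5: wL³/(24EI) = 45/EI
  relative rotation θ_0 = (179.8 + 121)/EI = 300.8/EI
A unit hogging moment at Y produces rotation L₁/(3EI) + L₂/(3EI) = 3.333/EI.
Slope continuity at Y: θ_0 = M_Y·3.333/EI, so M_Y = 300.8/3.333 = 90.25 kN·m (hogging).
Span XY, ΣM about X with M_Y applied at Y: R_Y^{XY}·4 = 331.4 + 90.25, so R_Y^{XY} = 105.4 kN and R_X = 195.1 − 105.4 = 89.7 kN.
Span YZ, ΣM about Z: R_Y^{YZ}·6 = 301.2 + 90.25, so R_Y^{YZ} = 65.24 kN and R_Z = 74 − 65.24 = 8.758 kN.
R_Y = 105.4 + 65.24 = 170.6 kN.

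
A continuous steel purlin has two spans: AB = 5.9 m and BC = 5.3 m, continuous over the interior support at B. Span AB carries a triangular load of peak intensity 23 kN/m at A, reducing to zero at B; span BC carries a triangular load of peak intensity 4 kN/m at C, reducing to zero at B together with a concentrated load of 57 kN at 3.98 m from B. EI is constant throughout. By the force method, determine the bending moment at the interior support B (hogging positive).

Release continuity at B by inserting a hinge; the redundant is the internal moment M_B. The primary structure is two simply-supported spans AB and BC.
End slopes at the hinge B, treating each span as simply supported:
  span AB: triangular load, peak 23: 7w₀L³/(360EI) = 91.85/EI
  span BC: triangular load, peak 4: 7w₀L³/(360EI) = 11.58/EI
  span BC: point load 57 at a = 3.98: Pab(L + b)/(6LEI) = 62.34/EI
  relative rotation θ_0 = (91.85 + 73.92)/EI = 165.8/EI
A unit hogging moment at B produces rotation L₁/(3EI) + L₂/(3EI) = 3.733/EI.
Compatibility: M_B·(L₁+L₂)/(3EI) = θ_0, giving M_B = 44.4 kN·m (hogging).

M_B = 44.4 kN·m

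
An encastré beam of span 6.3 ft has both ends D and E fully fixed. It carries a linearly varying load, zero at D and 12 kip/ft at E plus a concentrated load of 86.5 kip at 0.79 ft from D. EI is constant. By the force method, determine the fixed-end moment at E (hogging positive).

Take the two fixed-end moments M_D, M_E as redundants; the released structure is the simple span DE.
End rotations of the released simple span under the applied load (×1/EI):
  at D: triangular load, peak 12: 7w₀L³/(360EI) = 58.34/EI
  at E: triangular load, peak 12: w₀L³/(45EI) = 66.68/EI
  at D: point load 86.5 at a = 0.79: Pab(L + b)/(6LEI) = 117.6/EI
  at E: point load 86.5 at a = 0.79: Pab(L + a)/(6LEI) = 70.62/EI
  θ_D0 = 176/EI,  θ_E0 = 137.3/EI
Flexibility coefficients: a unit moment at one end gives L/(3EI) there and L/(6EI) at the far end, so f₁₁ = f₂₂ = 2.1/EI and f₁₂ = f₂₁ = 1.05/EI.
Compatibility — zero rotation at each built-in end:
  2.1 M_D + 1.05 M_E = 176
  1.05 M_D + 2.1 M_E = 137.3
Solving the pair gives M_D = 68.15 kip·ft and M_E = 31.31 kip·ft (hogging).

M_E = 31.31 kip·ft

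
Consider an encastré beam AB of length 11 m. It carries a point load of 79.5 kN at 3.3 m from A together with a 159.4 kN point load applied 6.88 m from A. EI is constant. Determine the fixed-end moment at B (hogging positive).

M_B = 312 kN·m

Release both end moments; the primary structure is a simply-supported span AB with redundants M_A and M_B.
On the primary (simply-supported) span, the end slopes from the loading are:
  at A: point load 79.5 at a = 3.3: Pab(L + b)/(6LEI) = 572.4/EI
  at B: point load 79.5 at a = 3.3: Pab(L + a)/(6LEI) = 437.7/EI
  at A: point load 159.4 at a = 6.88: Pab(L + b)/(6LEI) = 1035/EI
  at B: point load 159.4 at a = 6.88: Pab(L + a)/(6LEI) = 1224/EI
  θ_A0 = 1607/EI,  θ_B0 = 1662/EI
Flexibility coefficients: a unit moment at one end gives L/(3EI) there and L/(6EI) at the far end, so f₁₁ = f₂₂ = 3.667/EI and f₁₂ = f₂₁ = 1.833/EI.
Compatibility — zero rotation at each built-in end:
  3.667 M_A + 1.833 M_B = 1607
  1.833 M_A + 3.667 M_B = 1662
Solving the pair gives M_A = 282.4 kN·m and M_B = 312 kN·m (hogging).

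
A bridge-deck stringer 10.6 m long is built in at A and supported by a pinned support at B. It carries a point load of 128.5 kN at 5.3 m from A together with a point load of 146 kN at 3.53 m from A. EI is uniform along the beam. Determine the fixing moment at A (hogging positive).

M_A = 541.9 kN·m

Remove the prop at B; the released (primary) structure is a cantilever built in at A.
Deflection at B on the released cantilever, summing each load's contribution:
  point load 128.5 at a = 5.3: Pa²(3L − a)/(6EI) = 15942/EI
  point load 146 at a = 3.53: Pa²(3L − a)/(6EI) = 8572/EI
  δ_0 = 24514/EI
Flexibility coefficient — unit upward force at B: δ_{BB} = L³/(3EI) = 397/EI.
Compatibility at B: δ_0 − R_B·δ_{BB} = 0, so R_B = 24514/397 = 61.75 kN.
Moment equilibrium about A: M_A = Σ(load moments about A) − R_B·L = 1196 − 61.75×10.6 = 541.9 kN·m.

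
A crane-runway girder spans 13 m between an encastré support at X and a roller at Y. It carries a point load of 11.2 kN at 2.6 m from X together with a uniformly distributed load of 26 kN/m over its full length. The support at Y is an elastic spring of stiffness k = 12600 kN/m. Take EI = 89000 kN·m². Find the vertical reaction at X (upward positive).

R_X = 223 kN

Release the roller at Y. Primary structure: cantilever fixed at X.
Primary-structure tip deflection at Y by superposition:
  point load 11.2 at a = 2.6: Pa²(3L − a)/(6EI) = 459.3/EI
  UDL 26: wL⁴/(8EI) = 92823/EI
  δ_0 = 93283/EI
Tip deflection under a unit load at Y: L³/(3EI) = 732.3/EI.
With EI = 89000 kN·m²: δ_0 = 1.0481 m and δ_{YY} = 0.008228 m/kN.
Compatibility — the spring shortens by R_Y/k under the reaction it provides: δ_0 − R_Y·δ_{YY} = R_Y/k. With 1/k = 0.000079 m/kN, R_Y = δ_0 / (δ_{YY} + 1/k) = 1.0481 / (0.008228 + 0.000079) = 126.2 kN.
Vertical equilibrium: R_X = ΣP − R_Y = 349.2 − 126.2 = 223 kN.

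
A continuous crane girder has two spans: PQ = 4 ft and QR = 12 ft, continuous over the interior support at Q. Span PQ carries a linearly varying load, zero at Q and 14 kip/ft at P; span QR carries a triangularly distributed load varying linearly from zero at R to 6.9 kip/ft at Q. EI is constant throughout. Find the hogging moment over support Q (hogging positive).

Insert a hinge at Q; M_Q is the redundant, and each span becomes simply supported.
End slopes at the hinge Q, treating each span as simply supported:
  span PQ: triangular load, peak 14: 7w₀L³/(360EI) = 17.42/EI
  span QR: triangular load, peak 6.9: w₀L³/(45EI) = 265/EI
  relative rotation θ_0 = (17.42 + 265)/EI = 282.4/EI
A unit hogging moment at Q produces rotation L₁/(3EI) + L₂/(3EI) = 5.333/EI.
Compatibility: M_Q·(L₁+L₂)/(3EI) = θ_0, giving M_Q = 52.95 kip·ft (hogging).

M_Q = 52.95 kip·ft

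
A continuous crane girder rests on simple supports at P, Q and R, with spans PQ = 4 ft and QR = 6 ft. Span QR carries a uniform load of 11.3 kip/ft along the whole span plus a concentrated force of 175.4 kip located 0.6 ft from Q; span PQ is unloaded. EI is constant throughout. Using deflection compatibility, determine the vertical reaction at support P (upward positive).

R_P = -21.12 kip

Insert a hinge at Q; M_Q is the redundant, and each span becomes simply supported.
Rotations at Q on the released spans (each span's end-slope, ×1/EI):
  span QR: UDL 11.3: wL³/(24EI) = 101.7/EI
  span QR: point load 175.4 at a = 0.6: Pab(L + b)/(6LEI) = 180/EI
  relative rotation θ_0 = (0 + 281.7)/EI = 281.7/EI
A unit hogging moment at Q produces rotation L₁/(3EI) + L₂/(3EI) = 3.333/EI.
Compatibility: M_Q·(L₁+L₂)/(3EI) = θ_0, giving M_Q = 84.5 kip·ft (hogging).
Span PQ, ΣM about P with M_Q applied at Q: R_Q^{PQ}·4 = 0 + 84.5, so R_Q^{PQ} = 21.12 kip and R_P = 0 − 21.12 = -21.12 kip.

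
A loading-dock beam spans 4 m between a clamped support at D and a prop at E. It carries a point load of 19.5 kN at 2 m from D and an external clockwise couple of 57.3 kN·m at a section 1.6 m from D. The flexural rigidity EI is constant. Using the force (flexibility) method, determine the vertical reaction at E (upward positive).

R_E = 19.85 kN

Take the reaction at E as the redundant and release it; the primary structure is a cantilever fixed at D.
Primary-structure tip deflection at E by superposition:
  point load 19.5 at a = 2: Pa²(3L − a)/(6EI) = 130/EI
  clockwise couple 57.3 at a = 1.6: M₀a(2L − a)/(2EI) = 293.4/EI
  δ_0 = 423.4/EI
Tip deflection under a unit load at E: L³/(3EI) = 21.33/EI.
The prop prevents deflection at E: R_E = δ_0/δ_{EE} = 423.4/21.33 = 19.85 kN.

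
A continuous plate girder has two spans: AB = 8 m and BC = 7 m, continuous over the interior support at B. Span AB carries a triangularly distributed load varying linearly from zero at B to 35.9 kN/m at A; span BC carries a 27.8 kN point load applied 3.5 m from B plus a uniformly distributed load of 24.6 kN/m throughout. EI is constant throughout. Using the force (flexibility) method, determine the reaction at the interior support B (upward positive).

Take M_B as the redundant. Released structure: two simple spans AB and BC with a hinge at B.
Rotations at B on the released spans (each span's end-slope, ×1/EI):
  span AB: triangular load, peak 35.9: 7w₀L³/(360EI) = 357.4/EI
  span BC: point load 27.8 at a = 3.5: Pab(L + b)/(6LEI) = 85.14/EI
  span BC: UDL 24.6: wL³/(24EI) = 351.6/EI
  relative rotation θ_0 = (357.4 + 436.7)/EI = 794.1/EI
A unit hogging moment at B produces rotation L₁/(3EI) + L₂/(3EI) = 5/EI.
Compatibility: M_B·(L₁+L₂)/(3EI) = θ_0, giving M_B = 158.8 kN·m (hogging).
Span AB, ΣM about A with M_B applied at B: R_B^{AB}·8 = 382.9 + 158.8, so R_B^{AB} = 67.72 kN and R_A = 143.6 − 67.72 = 75.88 kN.
Span BC, ΣM about C: R_B^{BC}·7 = 700 + 158.8, so R_B^{BC} = 122.7 kN and R_C = 200 − 122.7 = 77.31 kN.
R_B = 67.72 + 122.7 = 190.4 kN.

R_B = 190.4 kN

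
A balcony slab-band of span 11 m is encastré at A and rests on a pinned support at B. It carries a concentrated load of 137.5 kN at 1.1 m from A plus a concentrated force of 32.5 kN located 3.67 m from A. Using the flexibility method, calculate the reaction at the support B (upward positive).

Choose R_B as the redundant. The primary structure is the cantilever fixed at A.
Downward deflection at the released point B due to the loads:
  point load 137.5 at a = 1.1: Pa²(3L − a)/(6EI) = 884.6/EI
  point load 32.5 at a = 3.67: Pa²(3L − a)/(6EI) = 2140/EI
  δ_0 = 3024/EI
Tip deflection under a unit load at B: L³/(3EI) = 443.7/EI.
The prop prevents deflection at B: R_B = δ_0/δ_{BB} = 3024/443.7 = 6.817 kN.

R_B = 6.817 kN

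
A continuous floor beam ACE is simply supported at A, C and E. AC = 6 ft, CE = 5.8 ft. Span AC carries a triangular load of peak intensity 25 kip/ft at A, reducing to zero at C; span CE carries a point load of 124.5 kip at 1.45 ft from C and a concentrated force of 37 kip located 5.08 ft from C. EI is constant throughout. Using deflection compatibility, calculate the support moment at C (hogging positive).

Release continuity at C by inserting a hinge; the redundant is the internal moment M_C. The primary structure is two simply-supported spans AC and CE.
Rotations at C on the released spans (each span's end-slope, ×1/EI):
  span AC: triangular load, peak 25: 7w₀L³/(360EI) = 105/EI
  span CE: point load 124.5 at a = 1.45: Pab(L + b)/(6LEI) = 229/EI
  span CE: point load 37 at a = 5.08: Pab(L + b)/(6LEI) = 25.36/EI
  relative rotation θ_0 = (105 + 254.4)/EI = 359.4/EI
A unit hogging moment at C produces rotation L₁/(3EI) + L₂/(3EI) = 3.933/EI.
Slope continuity at C: θ_0 = M_C·3.933/EI, so M_C = 359.4/3.933 = 91.37 kip·ft (hogging).

M_C = 91.37 kip·ft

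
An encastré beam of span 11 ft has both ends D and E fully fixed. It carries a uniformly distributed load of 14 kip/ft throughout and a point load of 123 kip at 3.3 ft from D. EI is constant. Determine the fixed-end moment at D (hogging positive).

Take the two fixed-end moments M_D, M_E as redundants; the released structure is the simple span DE.
On the primary (simply-supported) span, the end slopes from the loading are:
  at D: UDL 14: wL³/(24EI) = 776.4/EI
  at E: UDL 14: wL³/(24EI) = 776.4/EI
  at D: point load 123 at a = 3.3: Pab(L + b)/(6LEI) = 885.5/EI
  at E: point load 123 at a = 3.3: Pab(L + a)/(6LEI) = 677.2/EI
  θ_D0 = 1662/EI,  θ_E0 = 1454/EI
Flexibility coefficients: a unit moment at one end gives L/(3EI) there and L/(6EI) at the far end, so f₁₁ = f₂₂ = 3.667/EI and f₁₂ = f₂₁ = 1.833/EI.
Compatibility — zero rotation at each built-in end:
  3.667 M_D + 1.833 M_E = 1662
  1.833 M_D + 3.667 M_E = 1454
Solving the pair gives M_D = 340.1 kip·ft and M_E = 226.4 kip·ft (hogging).

M_D = 340.1 kip·ft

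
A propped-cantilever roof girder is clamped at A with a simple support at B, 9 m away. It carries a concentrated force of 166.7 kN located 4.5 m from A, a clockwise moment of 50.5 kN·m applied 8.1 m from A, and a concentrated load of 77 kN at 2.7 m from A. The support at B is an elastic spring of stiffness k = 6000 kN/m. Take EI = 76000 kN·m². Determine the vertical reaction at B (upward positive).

R_B = 66.32 kN

Choose R_B as the redundant. The primary structure is the cantilever fixed at A.
Free-end deflection of the primary structure under the applied loading (downward +):
  point load 166.7 at a = 4.5: Pa²(3L − a)/(6EI) = 12659/EI
  clockwise couple 50.5 at a = 8.1: M₀a(2L − a)/(2EI) = 2025/EI
  point load 77 at a = 2.7: Pa²(3L − a)/(6EI) = 2273/EI
  δ_0 = 16957/EI
Flexibility coefficient — unit upward force at B: δ_{BB} = L³/(3EI) = 243/EI.
With EI = 76000 kN·m²: δ_0 = 0.22312 m and δ_{BB} = 0.003197 m/kN.
Compatibility — the spring shortens by R_B/k under the reaction it provides: δ_0 − R_B·δ_{BB} = R_B/k. With 1/k = 0.000167 m/kN, R_B = δ_0 / (δ_{BB} + 1/k) = 0.22312 / (0.003197 + 0.000167) = 66.32 kN.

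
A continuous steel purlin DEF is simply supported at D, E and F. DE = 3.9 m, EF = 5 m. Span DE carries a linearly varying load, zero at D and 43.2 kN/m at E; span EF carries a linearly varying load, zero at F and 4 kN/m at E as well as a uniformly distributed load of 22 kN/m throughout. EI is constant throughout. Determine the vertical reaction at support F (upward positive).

Take M_E as the redundant. Released structure: two simple spans DE and EF with a hinge at E.
Rotations at E on the released spans (each span's end-slope, ×1/EI):
  span DE: triangular load, peak 43.2: w₀L³/(45EI) = 56.95/EI
  span EF: triangular load, peak 4: w₀L³/(45EI) = 11.11/EI
  span EF: UDL 22: wL³/(24EI) = 114.6/EI
  relative rotation θ_0 = (56.95 + 125.7)/EI = 182.6/EI
A unit hogging moment at E produces rotation L₁/(3EI) + L₂/(3EI) = 2.967/EI.
Slope continuity at E: θ_0 = M_E·2.967/EI, so M_E = 182.6/2.967 = 61.56 kN·m (hogging).
Span EF, ΣM about F: R_E^{EF}·5 = 308.3 + 61.56, so R_E^{EF} = 73.98 kN and R_F = 120 − 73.98 = 46.02 kN.

R_F = 46.02 kN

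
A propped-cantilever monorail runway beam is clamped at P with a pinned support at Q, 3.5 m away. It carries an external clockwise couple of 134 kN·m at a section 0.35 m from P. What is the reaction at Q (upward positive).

Remove the prop at Q; the released (primary) structure is a cantilever built in at P.
Deflection at Q on the released cantilever, summing each load's contribution:
  clockwise couple 134 at a = 0.35: M₀a(2L − a)/(2EI) = 155.9/EI
Tip deflection under a unit load at Q: L³/(3EI) = 14.29/EI.
The prop prevents deflection at Q: R_Q = δ_0/δ_{QQ} = 155.9/14.29 = 10.91 kN.

R_Q = 10.91 kN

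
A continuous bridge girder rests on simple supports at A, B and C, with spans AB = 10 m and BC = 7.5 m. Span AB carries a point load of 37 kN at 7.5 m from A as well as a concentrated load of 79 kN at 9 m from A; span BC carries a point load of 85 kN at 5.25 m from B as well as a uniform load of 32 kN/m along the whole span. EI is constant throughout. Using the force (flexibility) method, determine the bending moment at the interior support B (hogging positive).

M_B = 207 kN·m

Release continuity at B by inserting a hinge; the redundant is the internal moment M_B. The primary structure is two simply-supported spans AB and BC.
Discontinuity in slope at B on the released structure — sum the simple-span end rotations:
  span AB: point load 37 at a = 7.5: Pab(L + a)/(6LEI) = 202.3/EI
  span AB: point load 79 at a = 9: Pab(L + a)/(6LEI) = 225.2/EI
  span BC: point load 85 at a = 5.25: Pab(L + b)/(6LEI) = 217.5/EI
  span BC: UDL 32: wL³/(24EI) = 562.5/EI
  relative rotation θ_0 = (427.5 + 780)/EI = 1208/EI
A unit hogging moment at B produces rotation L₁/(3EI) + L₂/(3EI) = 5.833/EI.
Slope continuity at B: θ_0 = M_B·5.833/EI, so M_B = 1208/5.833 = 207 kN·m (hogging).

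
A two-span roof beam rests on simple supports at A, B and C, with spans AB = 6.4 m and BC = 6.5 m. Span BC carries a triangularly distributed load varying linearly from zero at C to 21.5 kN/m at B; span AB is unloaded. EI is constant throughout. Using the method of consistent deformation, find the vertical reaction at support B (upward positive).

R_B = 56.05 kN

Take M_B as the redundant. Released structure: two simple spans AB and BC with a hinge at B.
Rotations at B on the released spans (each span's end-slope, ×1/EI):
  span BC: triangular load, peak 21.5: w₀L³/(45EI) = 131.2/EI
  relative rotation θ_0 = (0 + 131.2)/EI = 131.2/EI
A unit hogging moment at B produces rotation L₁/(3EI) + L₂/(3EI) = 4.3/EI.
Slope continuity at B: θ_0 = M_B·4.3/EI, so M_B = 131.2/4.3 = 30.51 kN·m (hogging).
Span AB, ΣM about A with M_B applied at B: R_B^{AB}·6.4 = 0 + 30.51, so R_B^{AB} = 4.768 kN and R_A = 0 − 4.768 = -4.768 kN.
Span BC, ΣM about C: R_B^{BC}·6.5 = 302.8 + 30.51, so R_B^{BC} = 51.28 kN and R_C = 69.88 − 51.28 = 18.6 kN.
R_B = 4.768 + 51.28 = 56.05 kN.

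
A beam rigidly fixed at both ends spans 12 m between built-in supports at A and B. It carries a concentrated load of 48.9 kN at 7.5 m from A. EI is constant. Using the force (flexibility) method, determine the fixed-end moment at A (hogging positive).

Release both end moments; the primary structure is a simply-supported span AB with redundants M_A and M_B.
Simple-span end rotations at A and B under the given loads:
  at A: point load 48.9 at a = 7.5: Pab(L + b)/(6LEI) = 378.2/EI
  at B: point load 48.9 at a = 7.5: Pab(L + a)/(6LEI) = 447/EI
  θ_A0 = 378.2/EI,  θ_B0 = 447/EI
Flexibility coefficients: a unit moment at one end gives L/(3EI) there and L/(6EI) at the far end, so f₁₁ = f₂₂ = 4/EI and f₁₂ = f₂₁ = 2/EI.
Compatibility — zero rotation at each built-in end:
  4 M_A + 2 M_B = 378.2
  2 M_A + 4 M_B = 447
Solving the pair gives M_A = 51.57 kN·m and M_B = 85.96 kN·m (hogging).

M_A = 51.57 kN·m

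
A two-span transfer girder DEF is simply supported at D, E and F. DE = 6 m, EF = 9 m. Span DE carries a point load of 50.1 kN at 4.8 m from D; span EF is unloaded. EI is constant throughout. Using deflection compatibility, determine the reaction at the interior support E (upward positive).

R_E = 44.89 kN

Release continuity at E by inserting a hinge; the redundant is the internal moment M_E. The primary structure is two simply-supported spans DE and EF.
End slopes at the hinge E, treating each span as simply supported:
  span DE: point load 50.1 at a = 4.8: Pab(L + a)/(6LEI) = 86.57/EI
  relative rotation θ_0 = (86.57 + 0)/EI = 86.57/EI
A unit hogging moment at E produces rotation L₁/(3EI) + L₂/(3EI) = 5/EI.
Compatibility: M_E·(L₁+L₂)/(3EI) = θ_0, giving M_E = 17.31 kN·m (hogging).
Span DE, ΣM about D with M_E applied at E: R_E^{DE}·6 = 240.5 + 17.31, so R_E^{DE} = 42.97 kN and R_D = 50.1 − 42.97 = 7.134 kN.
Span EF, ΣM about F: R_E^{EF}·9 = 0 + 17.31, so R_E^{EF} = 1.924 kN and R_F = 0 − 1.924 = -1.924 kN.
R_E = 42.97 + 1.924 = 44.89 kN.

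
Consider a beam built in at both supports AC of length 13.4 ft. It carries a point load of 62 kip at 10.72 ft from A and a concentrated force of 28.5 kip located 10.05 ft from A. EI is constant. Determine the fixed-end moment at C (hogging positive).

Take the two fixed-end moments M_A, M_C as redundants; the released structure is the simple span AC.
End rotations of the released simple span under the applied load (×1/EI):
  at A: point load 62 at a = 10.72: Pab(L + b)/(6LEI) = 356.2/EI
  at C: point load 62 at a = 10.72: Pab(L + a)/(6LEI) = 534.4/EI
  at A: point load 28.5 at a = 10.05: Pab(L + b)/(6LEI) = 199.9/EI
  at C: point load 28.5 at a = 10.05: Pab(L + a)/(6LEI) = 279.9/EI
  θ_A0 = 556.1/EI,  θ_C0 = 814.2/EI
Flexibility coefficients: a unit moment at one end gives L/(3EI) there and L/(6EI) at the far end, so f₁₁ = f₂₂ = 4.467/EI and f₁₂ = f₂₁ = 2.233/EI.
Compatibility — zero rotation at each built-in end:
  4.467 M_A + 2.233 M_C = 556.1
  2.233 M_A + 4.467 M_C = 814.2
Solving the pair gives M_A = 44.49 kip·ft and M_C = 160 kip·ft (hogging).

M_C = 160 kip·ft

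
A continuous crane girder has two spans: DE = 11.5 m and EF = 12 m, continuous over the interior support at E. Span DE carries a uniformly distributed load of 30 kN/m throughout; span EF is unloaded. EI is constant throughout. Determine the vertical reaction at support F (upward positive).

Release continuity at E by inserting a hinge; the redundant is the internal moment M_E. The primary structure is two simply-supported spans DE and EF.
Rotations at E on the released spans (each span's end-slope, ×1/EI):
  span DE: UDL 30: wL³/(24EI) = 1901/EI
  relative rotation θ_0 = (1901 + 0)/EI = 1901/EI
A unit hogging moment at E produces rotation L₁/(3EI) + L₂/(3EI) = 7.833/EI.
Slope continuity at E: θ_0 = M_E·7.833/EI, so M_E = 1901/7.833 = 242.7 kN·m (hogging).
Span EF, ΣM about F: R_E^{EF}·12 = 0 + 242.7, so R_E^{EF} = 20.22 kN and R_F = 0 − 20.22 = -20.22 kN.

R_F = -20.22 kN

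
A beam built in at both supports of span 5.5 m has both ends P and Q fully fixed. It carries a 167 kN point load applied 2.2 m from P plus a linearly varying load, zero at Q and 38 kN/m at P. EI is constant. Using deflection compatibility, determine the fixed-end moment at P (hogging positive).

Release both end moments; the primary structure is a simply-supported span PQ with redundants M_P and M_Q.
End rotations of the released simple span under the applied load (×1/EI):
  at P: point load 167 at a = 2.2: Pab(L + b)/(6LEI) = 323.3/EI
  at Q: point load 167 at a = 2.2: Pab(L + a)/(6LEI) = 282.9/EI
  at P: triangular load, peak 38: w₀L³/(45EI) = 140.5/EI
  at Q: triangular load, peak 38: 7w₀L³/(360EI) = 122.9/EI
  θ_P0 = 463.8/EI,  θ_Q0 = 405.8/EI
Flexibility coefficients: a unit moment at one end gives L/(3EI) there and L/(6EI) at the far end, so f₁₁ = f₂₂ = 1.833/EI and f₁₂ = f₂₁ = 0.9167/EI.
Compatibility — zero rotation at each built-in end:
  1.833 M_P + 0.9167 M_Q = 463.8
  0.9167 M_P + 1.833 M_Q = 405.8
Solving the pair gives M_P = 189.7 kN·m and M_Q = 126.5 kN·m (hogging).

M_P = 189.7 kN·m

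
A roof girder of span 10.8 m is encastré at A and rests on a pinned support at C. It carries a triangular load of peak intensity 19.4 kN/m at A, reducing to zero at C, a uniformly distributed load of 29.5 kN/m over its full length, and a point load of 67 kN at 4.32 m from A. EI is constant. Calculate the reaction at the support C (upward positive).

Remove the prop at C; the released (primary) structure is a cantilever built in at A.
Deflection at C on the released cantilever, summing each load's contribution:
  triangular load, peak 19.4 at the fixed end: w₀L⁴/(30EI) = 8798/EI
  UDL 29.5: wL⁴/(8EI) = 50168/EI
  point load 67 at a = 4.32: Pa²(3L − a)/(6EI) = 5852/EI
  δ_0 = 64818/EI
Tip deflection under a unit load at C: L³/(3EI) = 419.9/EI.
Compatibility at C: δ_0 − R_C·δ_{CC} = 0, so R_C = 64818/419.9 = 154.4 kN.

R_C = 154.4 kN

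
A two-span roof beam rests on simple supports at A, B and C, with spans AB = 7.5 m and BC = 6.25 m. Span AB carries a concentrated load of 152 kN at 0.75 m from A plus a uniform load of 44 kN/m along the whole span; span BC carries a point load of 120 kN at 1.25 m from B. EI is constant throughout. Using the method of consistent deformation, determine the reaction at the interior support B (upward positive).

R_B = 349.1 kN

Release continuity at B by inserting a hinge; the redundant is the internal moment M_B. The primary structure is two simply-supported spans AB and BC.
Rotations at B on the released spans (each span's end-slope, ×1/EI):
  span AB: point load 152 at a = 0.75: Pab(L + a)/(6LEI) = 141.1/EI
  span AB: UDL 44: wL³/(24EI) = 773.4/EI
  span BC: point load 120 at a = 1.25: Pab(L + b)/(6LEI) = 225/EI
  relative rotation θ_0 = (914.5 + 225)/EI = 1140/EI
A unit hogging moment at B produces rotation L₁/(3EI) + L₂/(3EI) = 4.583/EI.
Slope continuity at B: θ_0 = M_B·4.583/EI, so M_B = 1140/4.583 = 248.6 kN·m (hogging).
Span AB, ΣM about A with M_B applied at B: R_B^{AB}·7.5 = 1352 + 248.6, so R_B^{AB} = 213.3 kN and R_A = 482 − 213.3 = 268.7 kN.
Span BC, ΣM about C: R_B^{BC}·6.25 = 600 + 248.6, so R_B^{BC} = 135.8 kN and R_C = 120 − 135.8 = -15.78 kN.
R_B = 213.3 + 135.8 = 349.1 kN.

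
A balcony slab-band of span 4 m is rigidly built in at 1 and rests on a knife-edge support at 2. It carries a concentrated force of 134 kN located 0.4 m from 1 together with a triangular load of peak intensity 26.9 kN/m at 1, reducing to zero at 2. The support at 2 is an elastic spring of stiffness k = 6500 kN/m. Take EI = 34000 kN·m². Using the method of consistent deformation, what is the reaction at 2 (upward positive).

Choose R_2 as the redundant. The primary structure is the cantilever fixed at 1.
Deflection at 2 on the released cantilever, summing each load's contribution:
  point load 134 at a = 0.4: Pa²(3L − a)/(6EI) = 41.45/EI
  triangular load, peak 26.9 at the fixed end: w₀L⁴/(30EI) = 229.5/EI
  δ_0 = 271/EI
Tip deflection under a unit load at 2: L³/(3EI) = 21.33/EI.
With EI = 34000 kN·m²: δ_0 = 0.007971 m and δ_{22} = 0.000627 m/kN.
Compatibility — the spring shortens by R_2/k under the reaction it provides: δ_0 − R_2·δ_{22} = R_2/k. With 1/k = 0.000154 m/kN, R_2 = δ_0 / (δ_{22} + 1/k) = 0.007971 / (0.000627 + 0.000154) = 10.2 kN.

R_2 = 10.2 kN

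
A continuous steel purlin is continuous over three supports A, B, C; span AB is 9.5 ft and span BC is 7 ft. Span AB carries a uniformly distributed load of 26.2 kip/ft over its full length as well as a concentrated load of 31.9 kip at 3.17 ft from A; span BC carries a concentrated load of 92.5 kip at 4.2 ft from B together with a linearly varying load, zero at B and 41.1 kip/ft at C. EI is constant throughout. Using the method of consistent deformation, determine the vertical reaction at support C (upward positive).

Take M_B as the redundant. Released structure: two simple spans AB and BC with a hinge at B.
End slopes at the hinge B, treating each span as simply supported:
  span AB: UDL 26.2: wL³/(24EI) = 936/EI
  span AB: point load 31.9 at a = 3.17: Pab(L + a)/(6LEI) = 142.3/EI
  span BC: point load 92.5 at a = 4.2: Pab(L + b)/(6LEI) = 253.8/EI
  span BC: triangular load, peak 41.1: 7w₀L³/(360EI) = 274.1/EI
  relative rotation θ_0 = (1078 + 527.9)/EI = 1606/EI
A unit hogging moment at B produces rotation L₁/(3EI) + L₂/(3EI) = 5.5/EI.
Compatibility: M_B·(L₁+L₂)/(3EI) = θ_0, giving M_B = 292 kip·ft (hogging).
Span BC, ΣM about C: R_B^{BC}·7 = 594.6 + 292, so R_B^{BC} = 126.7 kip and R_C = 236.3 − 126.7 = 109.7 kip.

R_C = 109.7 kip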